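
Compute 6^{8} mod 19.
16

Using successive squaring:
Binary expansion of 8: 1000
Powers of 6 mod 19 (each is the square of the previous):
  6^1 ≡ 6 (mod 19)
  6^2 ≡ 6² = 36 ≡ 17 (mod 19)
  6^4 ≡ 17² = 289 ≡ 4 (mod 19)
  6^8 ≡ 4² = 16 ≡ 16 (mod 19)
8 is a power of 2, so 6^8 is the last square: ≡ 16 (mod 19)
Result: 6^8 ≡ 16 (mod 19)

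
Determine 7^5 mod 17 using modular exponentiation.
5 = 4 + 1 (binary 101). Repeated squaring mod 17: 7^1 ≡ 7; 7^2 ≡ 7² = 49 ≡ 15; 7^4 ≡ 15² = 225 ≡ 4. Multiply: 7^5 = 7^4 × 7^1 ≡ 4 × 7 (mod 17): 4 × 7 = 28 ≡ 11. So 7^5 ≡ 11 (mod 17).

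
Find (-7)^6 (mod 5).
(-7) ≡ 3 (mod 5). 6 = 4 + 2 (binary 110). Repeated squaring mod 5: 3^1 ≡ 3; 3^2 ≡ 3² = 9 ≡ 4; 3^4 ≡ 4² = 16 ≡ 1. Multiply: (-7)^6 ≡ 3^4 × 3^2 ≡ 1 × 4 (mod 5): 1 × 4 = 4 ≡ 4. So (-7)^6 ≡ 4 (mod 5).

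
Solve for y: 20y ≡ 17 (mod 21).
4

Since gcd(20, 21) = 1 divides 17, a solution exists.
Multiply both sides by the inverse of 20 mod 21:
  20^(-1) mod 21 = 20
  x ≡ 20 × 17 ≡ 340 ≡ 4 (mod 21)
Verification: 20 × 4 = 80 = 3 × 21 + 17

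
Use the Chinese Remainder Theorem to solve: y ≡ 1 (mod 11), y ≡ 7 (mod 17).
177

Using the Chinese Remainder Theorem:
M = product of moduli = 187
For equation 1: M_1 = 17, 17 ≡ 6 (mod 11), inverse of 17 mod 11 is 2 (check: 6 × 2 = 12 ≡ 1 (mod 11))
For equation 2: M_2 = 11, 11 ≡ 11 (mod 17), inverse of 11 mod 17 is 14 (check: 11 × 14 = 154 ≡ 1 (mod 17))
Combine: y ≡ Σ r_i×M_i×(M_i⁻¹ mod m_i) = 1×17×2 + 7×11×14 = 34 + 1078 = 1112
1112 mod 187 = 177
y ≡ 177 (mod 187)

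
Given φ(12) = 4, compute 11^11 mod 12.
By Euler: 11^{4} ≡ 1 (mod 12) since gcd(11, 12) = 1. 11 = 2×4 + 3. So 11^{11} ≡ 11^{3} ≡ 11 (mod 12)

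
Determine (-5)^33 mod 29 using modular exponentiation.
Using Fermat: (-5)^{28} ≡ 1 (mod 29). 33 ≡ 5 (mod 28). So (-5)^{33} ≡ (-5)^{5} ≡ 7 (mod 29)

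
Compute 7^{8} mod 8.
1

Using successive squaring:
Binary expansion of 8: 1000
Powers of 7 mod 8 (each is the square of the previous):
  7^1 ≡ 7 (mod 8)
  7^2 ≡ 7² = 49 ≡ 1 (mod 8)
  7^4 ≡ 1² = 1 ≡ 1 (mod 8)
  7^8 ≡ 1² = 1 ≡ 1 (mod 8)
8 is a power of 2, so 7^8 is the last square: ≡ 1 (mod 8)
Result: 7^8 ≡ 1 (mod 8)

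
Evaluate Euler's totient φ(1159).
1080

Prime factorization: 1159 = 19 × 61
Using the formula φ(n) = n × Π(1 - 1/p) for each prime factor p:
φ(1159) = 1159 × (1 - 1/19) × (1 - 1/61)
φ(1159) = 1080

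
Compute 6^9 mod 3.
6 ≡ 0 (mod 3). 9 = 8 + 1 (binary 1001). Repeated squaring mod 3: 0^1 ≡ 0; 0^2 ≡ 0² = 0 ≡ 0; 0^4 ≡ 0² = 0 ≡ 0; 0^8 ≡ 0² = 0 ≡ 0. Multiply: 6^9 ≡ 0^8 × 0^1 ≡ 0 × 0 (mod 3): 0 × 0 = 0 ≡ 0. So 6^9 ≡ 0 (mod 3).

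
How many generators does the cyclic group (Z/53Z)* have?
24

The number of primitive roots modulo p is φ(p-1) = φ(52)
φ(52) = 24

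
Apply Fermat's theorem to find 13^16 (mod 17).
By Fermat's Little Theorem, 13^{16} ≡ 1 (mod 17) since 17 is prime and gcd(13, 17) = 1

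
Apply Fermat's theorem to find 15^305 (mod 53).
By Fermat: 15^{52} ≡ 1 (mod 53). 305 ≡ 45 (mod 52). So 15^{305} ≡ 15^{45} ≡ 24 (mod 53)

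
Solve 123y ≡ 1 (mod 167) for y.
123^(-1) ≡ 148 (mod 167). Verification: 123 × 148 = 18204 ≡ 1 (mod 167)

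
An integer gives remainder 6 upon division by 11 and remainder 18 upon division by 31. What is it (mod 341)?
M = 11 × 31 = 341. M₁ = 31, y₁ ≡ 5 (mod 11). M₂ = 11, y₂ ≡ 17 (mod 31). x = 6×31×5 + 18×11×17 ≡ 204 (mod 341). The smallest positive such number is 204.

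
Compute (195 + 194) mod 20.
9

(195 + 194) = 389
389 mod 20 = 9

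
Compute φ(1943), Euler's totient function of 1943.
1848

Prime factorization: 1943 = 29 × 67
Using the formula φ(n) = n × Π(1 - 1/p) for each prime factor p:
φ(1943) = 1943 × (1 - 1/29) × (1 - 1/67)
φ(1943) = 1848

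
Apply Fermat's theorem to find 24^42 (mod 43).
By Fermat's Little Theorem, 24^{42} ≡ 1 (mod 43) since 43 is prime and gcd(24, 43) = 1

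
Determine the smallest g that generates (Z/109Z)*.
6

A primitive root g modulo p has order p-1 = 108
Prime divisors of 108: [2, 3]
g is a primitive root iff g^(108/q) ≢ 1 (mod 109) for each prime divisor q
Testing small values:
  g = 2: 2^54 ≡ 108, 2^36 ≡ 1 (mod 109) → 2^36 ≡ 1, not primitive root
  g = 3: 3^54 ≡ 1, 3^36 ≡ 63 (mod 109) → 3^54 ≡ 1, not primitive root
  g = 4: 4^54 ≡ 1, 4^36 ≡ 1 (mod 109) → 4^54 ≡ 1, not primitive root
  g = 5: 5^54 ≡ 1, 5^36 ≡ 63 (mod 109) → 5^54 ≡ 1, not primitive root
  g = 6: 6^54 ≡ 108, 6^36 ≡ 63 (mod 109) → none is 1, primitive root!
The smallest primitive root is 6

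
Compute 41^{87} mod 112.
41

Using successive squaring:
Binary expansion of 87: 1010111
Powers of 41 mod 112 (each is the square of the previous):
  41^1 ≡ 41 (mod 112)
  41^2 ≡ 41² = 1681 ≡ 1 (mod 112)
  41^4 ≡ 1² = 1 ≡ 1 (mod 112)
  41^8 ≡ 1² = 1 ≡ 1 (mod 112)
  41^16 ≡ 1² = 1 ≡ 1 (mod 112)
  41^32 ≡ 1² = 1 ≡ 1 (mod 112)
  41^64 ≡ 1² = 1 ≡ 1 (mod 112)
87 = 64 + 16 + 4 + 2 + 1, so 41^87 = 41^64 × 41^16 × 41^4 × 41^2 × 41^1 ≡ 1 × 1 × 1 × 1 × 41 (mod 112)
Multiplying step by step:
  1 × 1 = 1 ≡ 1 (mod 112)
  1 × 1 = 1 ≡ 1 (mod 112)
  1 × 1 = 1 ≡ 1 (mod 112)
  1 × 41 = 41 ≡ 41 (mod 112)
Result: 41^87 ≡ 41 (mod 112)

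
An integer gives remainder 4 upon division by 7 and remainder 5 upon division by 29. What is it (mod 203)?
M = 7 × 29 = 203. M₁ = 29, y₁ ≡ 1 (mod 7). M₂ = 7, y₂ ≡ 25 (mod 29). n = 4×29×1 + 5×7×25 ≡ 179 (mod 203). The smallest positive such number is 179.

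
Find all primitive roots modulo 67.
Primitive roots mod 67: {2, 7, 11, 12, 13, 18, 20, 28, 31, 32, 34, 41, 44, 46, 48, 50, 51, 57, 61, 63}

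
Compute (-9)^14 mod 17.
Using repeated squaring. (-9) ≡ 8 (mod 17). 14 = 8 + 4 + 2 (binary 1110). Repeated squaring mod 17: 8^1 ≡ 8; 8^2 ≡ 8² = 64 ≡ 13; 8^4 ≡ 13² = 169 ≡ 16; 8^8 ≡ 16² = 256 ≡ 1. Multiply: (-9)^14 ≡ 8^8 × 8^4 × 8^2 ≡ 1 × 16 × 13 (mod 17): 1 × 16 = 16 ≡ 16; 16 × 13 = 208 ≡ 4. So (-9)^14 ≡ 4 (mod 17).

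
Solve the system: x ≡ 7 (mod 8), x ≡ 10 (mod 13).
M = 8 × 13 = 104. M₁ = 13, y₁ ≡ 5 (mod 8). M₂ = 8, y₂ ≡ 5 (mod 13). x = 7×13×5 + 10×8×5 ≡ 23 (mod 104)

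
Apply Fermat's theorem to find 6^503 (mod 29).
By Fermat: 6^{28} ≡ 1 (mod 29). 503 ≡ 27 (mod 28). So 6^{503} ≡ 6^{27} ≡ 5 (mod 29)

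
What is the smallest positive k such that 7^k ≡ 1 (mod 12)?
Powers of 7 mod 12: 7^1≡7, 7^2≡1. Order = 2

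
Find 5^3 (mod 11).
3 = 2 + 1 (binary 11). Repeated squaring mod 11: 5^1 ≡ 5; 5^2 ≡ 5² = 25 ≡ 3. Multiply: 5^3 = 5^2 × 5^1 ≡ 3 × 5 (mod 11): 3 × 5 = 15 ≡ 4. So 5^3 ≡ 4 (mod 11).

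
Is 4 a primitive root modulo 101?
p - 1 = 100 has prime divisors 2, 5. Check 4^(100/q) mod 101 for each: 4^(100/2) = 4^50 ≡ 1, 4^(100/5) = 4^20 ≡ 36 (mod 101). Since 4^50 ≡ 1 (mod 101), the order of 4 divides 50 (in fact the order is 50) ≠ 100, so it is not a primitive root.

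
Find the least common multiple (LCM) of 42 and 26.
546

First find GCD(42, 26) using the Euclidean algorithm:
42 = 1 × 26 + 16
26 = 1 × 16 + 10
16 = 1 × 10 + 6
10 = 1 × 6 + 4
6 = 1 × 4 + 2
4 = 2 × 2 + 0
GCD(42, 26) = 2

LCM formula: LCM(a, b) = (a × b) / GCD(a, b)
LCM(42, 26) = (42 × 26) / 2
LCM(42, 26) = 1092 / 2
LCM(42, 26) = 546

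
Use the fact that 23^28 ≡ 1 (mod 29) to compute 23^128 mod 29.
By Fermat: 23^{28} ≡ 1 (mod 29). 128 = 4×28 + 16. So 23^{128} ≡ 23^{16} ≡ 7 (mod 29)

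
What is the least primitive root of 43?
3

A primitive root g modulo p has order p-1 = 42
Prime divisors of 42: [2, 3, 7]
g is a primitive root iff g^(42/q) ≢ 1 (mod 43) for each prime divisor q
Testing small values:
  g = 2: 2^21 ≡ 42, 2^14 ≡ 1, 2^6 ≡ 21 (mod 43) → 2^14 ≡ 1, not primitive root
  g = 3: 3^21 ≡ 42, 3^14 ≡ 36, 3^6 ≡ 41 (mod 43) → none is 1, primitive root!
The smallest primitive root is 3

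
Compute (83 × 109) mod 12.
11

(83 × 109) = 9047
9047 mod 12 = 11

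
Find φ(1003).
928

Prime factorization: 1003 = 17 × 59
Using the formula φ(n) = n × Π(1 - 1/p) for each prime factor p:
φ(1003) = 1003 × (1 - 1/17) × (1 - 1/59)
φ(1003) = 928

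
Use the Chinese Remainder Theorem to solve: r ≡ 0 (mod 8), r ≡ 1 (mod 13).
M = 8 × 13 = 104. M₁ = 13, y₁ ≡ 5 (mod 8). M₂ = 8, y₂ ≡ 5 (mod 13). r = 0×13×5 + 1×8×5 ≡ 40 (mod 104)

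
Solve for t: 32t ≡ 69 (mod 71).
31

Since gcd(32, 71) = 1 divides 69, a solution exists.
Multiply both sides by the inverse of 32 mod 71:
  32^(-1) mod 71 = 20
  x ≡ 20 × 69 ≡ 1380 ≡ 31 (mod 71)
Verification: 32 × 31 = 992 = 13 × 71 + 69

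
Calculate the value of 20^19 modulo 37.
Using repeated squaring. 19 = 16 + 2 + 1 (binary 10011). Repeated squaring mod 37: 20^1 ≡ 20; 20^2 ≡ 20² = 400 ≡ 30; 20^4 ≡ 30² = 900 ≡ 12; 20^8 ≡ 12² = 144 ≡ 33; 20^16 ≡ 33² = 1089 ≡ 16. Multiply: 20^19 = 20^16 × 20^2 × 20^1 ≡ 16 × 30 × 20 (mod 37): 16 × 30 = 480 ≡ 36; 36 × 20 = 720 ≡ 17. So 20^19 ≡ 17 (mod 37).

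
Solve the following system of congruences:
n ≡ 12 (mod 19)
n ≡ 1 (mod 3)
31

Using the Chinese Remainder Theorem:
M = product of moduli = 57
For equation 1: M_1 = 3, 3 ≡ 3 (mod 19), inverse of 3 mod 19 is 13 (check: 3 × 13 = 39 ≡ 1 (mod 19))
For equation 2: M_2 = 19, 19 ≡ 1 (mod 3), inverse of 19 mod 3 is 1 (check: 1 × 1 = 1 ≡ 1 (mod 3))
Combine: n ≡ Σ r_i×M_i×(M_i⁻¹ mod m_i) = 12×3×13 + 1×19×1 = 468 + 19 = 487
487 mod 57 = 31
n ≡ 31 (mod 57)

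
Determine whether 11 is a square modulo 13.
By Euler's criterion: 11^{6} ≡ 12 (mod 13). Since this equals -1 (≡ 12), 11 is not a QR.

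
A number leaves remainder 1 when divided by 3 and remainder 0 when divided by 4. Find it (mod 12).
M = 3 × 4 = 12. M₁ = 4, y₁ ≡ 1 (mod 3). M₂ = 3, y₂ ≡ 3 (mod 4). n = 1×4×1 + 0×3×3 ≡ 4 (mod 12)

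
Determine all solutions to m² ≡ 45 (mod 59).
The square roots of 45 mod 59 are 35 and 24. Verify: 35² = 1225 ≡ 45 (mod 59)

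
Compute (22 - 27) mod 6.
1

(22 - 27) = -5
-5 mod 6 = 1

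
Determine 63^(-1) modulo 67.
63^(-1) ≡ 50 (mod 67). Verification: 63 × 50 = 3150 ≡ 1 (mod 67)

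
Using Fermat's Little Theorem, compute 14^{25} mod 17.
3

By Fermat's Little Theorem, a^(p-1) ≡ 1 (mod p) for prime p and gcd(a, p) = 1
Here p = 17, so 14^16 ≡ 1 (mod 17)
We can reduce the exponent: 25 mod 16 = 9
So 14^25 ≡ 14^9 (mod 17)
Computing: 14^9 mod 17 = 3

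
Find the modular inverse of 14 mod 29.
14^(-1) ≡ 27 (mod 29). Verification: 14 × 27 = 378 ≡ 1 (mod 29)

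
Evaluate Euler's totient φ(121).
110

Prime factorization: 121 = 11^2
Using the formula φ(n) = n × Π(1 - 1/p) for each prime factor p:
φ(121) = 121 × (1 - 1/11)
φ(121) = 110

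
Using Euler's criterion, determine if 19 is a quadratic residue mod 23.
By Euler's criterion: 19^{11} ≡ 22 (mod 23). Since this equals -1 (≡ 22), 19 is not a QR.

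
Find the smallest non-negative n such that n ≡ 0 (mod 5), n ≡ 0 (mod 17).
0

Using the Chinese Remainder Theorem:
M = product of moduli = 85
For equation 1: M_1 = 17, 17 ≡ 2 (mod 5), inverse of 17 mod 5 is 3 (check: 2 × 3 = 6 ≡ 1 (mod 5))
For equation 2: M_2 = 5, 5 ≡ 5 (mod 17), inverse of 5 mod 17 is 7 (check: 5 × 7 = 35 ≡ 1 (mod 17))
Combine: n ≡ Σ r_i×M_i×(M_i⁻¹ mod m_i) = 0×17×3 + 0×5×7 = 0 + 0 = 0
0 mod 85 = 0
n ≡ 0 (mod 85)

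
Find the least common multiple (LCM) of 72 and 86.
3096

First find GCD(72, 86) using the Euclidean algorithm:
72 = 0 × 86 + 72
86 = 1 × 72 + 14
72 = 5 × 14 + 2
14 = 7 × 2 + 0
GCD(72, 86) = 2

LCM formula: LCM(a, b) = (a × b) / GCD(a, b)
LCM(72, 86) = (72 × 86) / 2
LCM(72, 86) = 6192 / 2
LCM(72, 86) = 3096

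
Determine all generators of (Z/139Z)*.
Primitive roots mod 139: {2, 3, 12, 15, 17, 18, 19, 21, 22, 26, 32, 40, 50, 53, 56, 58, 61, 68, 70, 72, 73, 85, 88, 90, 92, 93, 98, 101, 102, 104, 108, 109, 110, 111, 114, 115, 119, 123, 126, 128, 130, 132, 134, 135}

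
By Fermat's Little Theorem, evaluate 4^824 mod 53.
By Fermat: 4^{52} ≡ 1 (mod 53). 824 ≡ 44 (mod 52). So 4^{824} ≡ 4^{44} ≡ 36 (mod 53)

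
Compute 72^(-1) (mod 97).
31

Using Extended Euclidean Algorithm:
gcd(72, 97) = 1
Bezout coefficients: 72 × 31 + 97 × -23 = 1
So 72 × 31 ≡ 1 (mod 97)
The inverse is 31 mod 97 = 31
Verification: 72 × 31 = 2232 = 23 × 97 + 1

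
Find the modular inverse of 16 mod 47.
16^(-1) ≡ 3 (mod 47). Verification: 16 × 3 = 48 ≡ 1 (mod 47)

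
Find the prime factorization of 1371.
3 × 457

Divide by primes starting from smallest:
1371 ÷ 3 = 457
457 ÷ 457 = 1

1371 = 3 × 457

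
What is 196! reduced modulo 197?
By Wilson's theorem, (196)! ≡ -1 ≡ 196 (mod 197)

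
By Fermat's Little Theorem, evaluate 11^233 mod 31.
By Fermat: 11^{30} ≡ 1 (mod 31). 233 = 7×30 + 23. So 11^{233} ≡ 11^{23} ≡ 12 (mod 31)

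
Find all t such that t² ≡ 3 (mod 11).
The square roots of 3 mod 11 are 5 and 6. Verify: 5² = 25 ≡ 3 (mod 11)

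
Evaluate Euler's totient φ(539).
420

Prime factorization: 539 = 7^2 × 11
Using the formula φ(n) = n × Π(1 - 1/p) for each prime factor p:
φ(539) = 539 × (1 - 1/7) × (1 - 1/11)
φ(539) = 420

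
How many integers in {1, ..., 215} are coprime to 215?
168

Prime factorization: 215 = 5 × 43
Using the formula φ(n) = n × Π(1 - 1/p) for each prime factor p:
φ(215) = 215 × (1 - 1/5) × (1 - 1/43)
φ(215) = 168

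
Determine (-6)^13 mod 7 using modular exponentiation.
Using Fermat: (-6)^{6} ≡ 1 (mod 7). 13 ≡ 1 (mod 6). So (-6)^{13} ≡ (-6)^{1} ≡ 1 (mod 7)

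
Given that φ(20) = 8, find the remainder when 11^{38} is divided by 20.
By Euler: 11^{8} ≡ 1 (mod 20) since gcd(11, 20) = 1. 38 = 4×8 + 6. So 11^{38} ≡ 11^{6} ≡ 1 (mod 20)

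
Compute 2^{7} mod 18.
2

Using successive squaring:
Binary expansion of 7: 111
Powers of 2 mod 18 (each is the square of the previous):
  2^1 ≡ 2 (mod 18)
  2^2 ≡ 2² = 4 ≡ 4 (mod 18)
  2^4 ≡ 4² = 16 ≡ 16 (mod 18)
7 = 4 + 2 + 1, so 2^7 = 2^4 × 2^2 × 2^1 ≡ 16 × 4 × 2 (mod 18)
Multiplying step by step:
  16 × 4 = 64 ≡ 10 (mod 18)
  10 × 2 = 20 ≡ 2 (mod 18)
Result: 2^7 ≡ 2 (mod 18)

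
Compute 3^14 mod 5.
Using Fermat: 3^{4} ≡ 1 (mod 5). 14 ≡ 2 (mod 4). So 3^{14} ≡ 3^{2} ≡ 4 (mod 5)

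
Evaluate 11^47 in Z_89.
Using repeated squaring. 47 = 32 + 8 + 4 + 2 + 1 (binary 101111). Repeated squaring mod 89: 11^1 ≡ 11; 11^2 ≡ 11² = 121 ≡ 32; 11^4 ≡ 32² = 1024 ≡ 45; 11^8 ≡ 45² = 2025 ≡ 67; 11^16 ≡ 67² = 4489 ≡ 39; 11^32 ≡ 39² = 1521 ≡ 8. Multiply: 11^47 = 11^32 × 11^8 × 11^4 × 11^2 × 11^1 ≡ 8 × 67 × 45 × 32 × 11 (mod 89): 8 × 67 = 536 ≡ 2; 2 × 45 = 90 ≡ 1; 1 × 32 = 32 ≡ 32; 32 × 11 = 352 ≡ 85. So 11^47 ≡ 85 (mod 89).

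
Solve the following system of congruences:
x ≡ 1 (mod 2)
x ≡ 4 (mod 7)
11

Using the Chinese Remainder Theorem:
M = product of moduli = 14
For equation 1: M_1 = 7, 7 ≡ 1 (mod 2), inverse of 7 mod 2 is 1 (check: 1 × 1 = 1 ≡ 1 (mod 2))
For equation 2: M_2 = 2, 2 ≡ 2 (mod 7), inverse of 2 mod 7 is 4 (check: 2 × 4 = 8 ≡ 1 (mod 7))
Combine: x ≡ Σ r_i×M_i×(M_i⁻¹ mod m_i) = 1×7×1 + 4×2×4 = 7 + 32 = 39
39 mod 14 = 11
x ≡ 11 (mod 14)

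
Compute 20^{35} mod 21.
20

Using successive squaring:
Binary expansion of 35: 100011
Powers of 20 mod 21 (each is the square of the previous):
  20^1 ≡ 20 (mod 21)
  20^2 ≡ 20² = 400 ≡ 1 (mod 21)
  20^4 ≡ 1² = 1 ≡ 1 (mod 21)
  20^8 ≡ 1² = 1 ≡ 1 (mod 21)
  20^16 ≡ 1² = 1 ≡ 1 (mod 21)
  20^32 ≡ 1² = 1 ≡ 1 (mod 21)
35 = 32 + 2 + 1, so 20^35 = 20^32 × 20^2 × 20^1 ≡ 1 × 1 × 20 (mod 21)
Multiplying step by step:
  1 × 1 = 1 ≡ 1 (mod 21)
  1 × 20 = 20 ≡ 20 (mod 21)
Result: 20^35 ≡ 20 (mod 21)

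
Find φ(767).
696

Prime factorization: 767 = 13 × 59
Using the formula φ(n) = n × Π(1 - 1/p) for each prime factor p:
φ(767) = 767 × (1 - 1/13) × (1 - 1/59)
φ(767) = 696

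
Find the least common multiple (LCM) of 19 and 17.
323

First find GCD(19, 17) using the Euclidean algorithm:
19 = 1 × 17 + 2
17 = 8 × 2 + 1
2 = 2 × 1 + 0
GCD(19, 17) = 1

LCM formula: LCM(a, b) = (a × b) / GCD(a, b)
LCM(19, 17) = (19 × 17) / 1
LCM(19, 17) = 323 / 1
LCM(19, 17) = 323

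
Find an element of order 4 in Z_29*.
12 has order 4 mod 29 since 12^{4} ≡ 1 (mod 29) and no smaller power works.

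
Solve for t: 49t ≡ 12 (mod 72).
12

Since gcd(49, 72) = 1 divides 12, a solution exists.
Multiply both sides by the inverse of 49 mod 72:
  49^(-1) mod 72 = 25
  x ≡ 25 × 12 ≡ 300 ≡ 12 (mod 72)
Verification: 49 × 12 = 588 = 8 × 72 + 12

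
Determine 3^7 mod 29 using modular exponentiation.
7 = 4 + 2 + 1 (binary 111). Repeated squaring mod 29: 3^1 ≡ 3; 3^2 ≡ 3² = 9 ≡ 9; 3^4 ≡ 9² = 81 ≡ 23. Multiply: 3^7 = 3^4 × 3^2 × 3^1 ≡ 23 × 9 × 3 (mod 29): 23 × 9 = 207 ≡ 4; 4 × 3 = 12 ≡ 12. So 3^7 ≡ 12 (mod 29).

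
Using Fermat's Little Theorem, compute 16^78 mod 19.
By Fermat: 16^{18} ≡ 1 (mod 19). 78 = 4×18 + 6. So 16^{78} ≡ 16^{6} ≡ 7 (mod 19)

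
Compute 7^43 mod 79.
Using repeated squaring. 43 = 32 + 8 + 2 + 1 (binary 101011). Repeated squaring mod 79: 7^1 ≡ 7; 7^2 ≡ 7² = 49 ≡ 49; 7^4 ≡ 49² = 2401 ≡ 31; 7^8 ≡ 31² = 961 ≡ 13; 7^16 ≡ 13² = 169 ≡ 11; 7^32 ≡ 11² = 121 ≡ 42. Multiply: 7^43 = 7^32 × 7^8 × 7^2 × 7^1 ≡ 42 × 13 × 49 × 7 (mod 79): 42 × 13 = 546 ≡ 72; 72 × 49 = 3528 ≡ 52; 52 × 7 = 364 ≡ 48. So 7^43 ≡ 48 (mod 79).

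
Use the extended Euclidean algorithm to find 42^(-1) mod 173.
Extended GCD: 42(-70) + 173(17) = 1. So 42^(-1) ≡ 103 ≡ 103 (mod 173). Verify: 42 × 103 = 4326 ≡ 1 (mod 173)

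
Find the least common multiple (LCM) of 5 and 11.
55

First find GCD(5, 11) using the Euclidean algorithm:
5 = 0 × 11 + 5
11 = 2 × 5 + 1
5 = 5 × 1 + 0
GCD(5, 11) = 1

LCM formula: LCM(a, b) = (a × b) / GCD(a, b)
LCM(5, 11) = (5 × 11) / 1
LCM(5, 11) = 55 / 1
LCM(5, 11) = 55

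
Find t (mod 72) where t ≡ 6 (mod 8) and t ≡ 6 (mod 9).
M = 8 × 9 = 72. M₁ = 9, y₁ ≡ 1 (mod 8). M₂ = 8, y₂ ≡ 8 (mod 9). t = 6×9×1 + 6×8×8 ≡ 6 (mod 72)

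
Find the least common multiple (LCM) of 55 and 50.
550

First find GCD(55, 50) using the Euclidean algorithm:
55 = 1 × 50 + 5
50 = 10 × 5 + 0
GCD(55, 50) = 5

LCM formula: LCM(a, b) = (a × b) / GCD(a, b)
LCM(55, 50) = (55 × 50) / 5
LCM(55, 50) = 2750 / 5
LCM(55, 50) = 550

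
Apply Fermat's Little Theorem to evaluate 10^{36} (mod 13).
1

By Fermat's Little Theorem, a^(p-1) ≡ 1 (mod p) for prime p and gcd(a, p) = 1
Here p = 13, so 10^12 ≡ 1 (mod 13)
We can reduce the exponent: 36 mod 12 = 0
So 10^36 ≡ 10^0 (mod 13)
Computing: 10^0 mod 13 = 1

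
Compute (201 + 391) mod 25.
17

(201 + 391) = 592
592 mod 25 = 17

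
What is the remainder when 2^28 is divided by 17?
Using Fermat: 2^{16} ≡ 1 (mod 17). 28 ≡ 12 (mod 16). So 2^{28} ≡ 2^{12} ≡ 16 (mod 17)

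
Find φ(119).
96

Prime factorization: 119 = 7 × 17
Using the formula φ(n) = n × Π(1 - 1/p) for each prime factor p:
φ(119) = 119 × (1 - 1/7) × (1 - 1/17)
φ(119) = 96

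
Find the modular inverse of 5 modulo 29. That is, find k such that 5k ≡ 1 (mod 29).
6

Using Extended Euclidean Algorithm:
gcd(5, 29) = 1
Bezout coefficients: 5 × 6 + 29 × -1 = 1
So 5 × 6 ≡ 1 (mod 29)
The inverse is 6 mod 29 = 6
Verification: 5 × 6 = 30 = 1 × 29 + 1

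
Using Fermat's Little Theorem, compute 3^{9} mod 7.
6

By Fermat's Little Theorem, a^(p-1) ≡ 1 (mod p) for prime p and gcd(a, p) = 1
Here p = 7, so 3^6 ≡ 1 (mod 7)
We can reduce the exponent: 9 mod 6 = 3
So 3^9 ≡ 3^3 (mod 7)
Computing: 3^3 mod 7 = 6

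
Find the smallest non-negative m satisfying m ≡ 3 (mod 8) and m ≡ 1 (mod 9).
M = 8 × 9 = 72. M₁ = 9, y₁ ≡ 1 (mod 8). M₂ = 8, y₂ ≡ 8 (mod 9). m = 3×9×1 + 1×8×8 ≡ 19 (mod 72)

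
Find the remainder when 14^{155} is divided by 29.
By Fermat: 14^{28} ≡ 1 (mod 29). 155 = 5×28 + 15. So 14^{155} ≡ 14^{15} ≡ 15 (mod 29)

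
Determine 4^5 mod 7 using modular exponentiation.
5 = 4 + 1 (binary 101). Repeated squaring mod 7: 4^1 ≡ 4; 4^2 ≡ 4² = 16 ≡ 2; 4^4 ≡ 2² = 4 ≡ 4. Multiply: 4^5 = 4^4 × 4^1 ≡ 4 × 4 (mod 7): 4 × 4 = 16 ≡ 2. So 4^5 ≡ 2 (mod 7).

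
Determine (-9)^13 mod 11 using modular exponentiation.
Using Fermat: (-9)^{10} ≡ 1 (mod 11). 13 ≡ 3 (mod 10). So (-9)^{13} ≡ (-9)^{3} ≡ 8 (mod 11)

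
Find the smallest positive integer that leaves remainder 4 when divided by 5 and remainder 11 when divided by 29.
M = 5 × 29 = 145. M₁ = 29, y₁ ≡ 4 (mod 5). M₂ = 5, y₂ ≡ 6 (mod 29). r = 4×29×4 + 11×5×6 ≡ 69 (mod 145). The smallest positive such number is 69.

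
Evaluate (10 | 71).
(10/71) = 10^{35} mod 71 = 1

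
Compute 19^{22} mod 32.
25

Using successive squaring:
Binary expansion of 22: 10110
Powers of 19 mod 32 (each is the square of the previous):
  19^1 ≡ 19 (mod 32)
  19^2 ≡ 19² = 361 ≡ 9 (mod 32)
  19^4 ≡ 9² = 81 ≡ 17 (mod 32)
  19^8 ≡ 17² = 289 ≡ 1 (mod 32)
  19^16 ≡ 1² = 1 ≡ 1 (mod 32)
22 = 16 + 4 + 2, so 19^22 = 19^16 × 19^4 × 19^2 ≡ 1 × 17 × 9 (mod 32)
Multiplying step by step:
  1 × 17 = 17 ≡ 17 (mod 32)
  17 × 9 = 153 ≡ 25 (mod 32)
Result: 19^22 ≡ 25 (mod 32)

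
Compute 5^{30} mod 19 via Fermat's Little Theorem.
11

By Fermat's Little Theorem, a^(p-1) ≡ 1 (mod p) for prime p and gcd(a, p) = 1
Here p = 19, so 5^18 ≡ 1 (mod 19)
We can reduce the exponent: 30 mod 18 = 12
So 5^30 ≡ 5^12 (mod 19)
Computing: 5^12 mod 19 = 11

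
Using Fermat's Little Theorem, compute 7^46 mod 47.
By Fermat's Little Theorem, 7^{46} ≡ 1 (mod 47) since 47 is prime and gcd(7, 47) = 1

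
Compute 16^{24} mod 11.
9

Using successive squaring:
Binary expansion of 24: 11000
Powers of 16 mod 11 (each is the square of the previous):
  16^1 ≡ 5 (mod 11)
  16^2 ≡ 5² = 25 ≡ 3 (mod 11)
  16^4 ≡ 3² = 9 ≡ 9 (mod 11)
  16^8 ≡ 9² = 81 ≡ 4 (mod 11)
  16^16 ≡ 4² = 16 ≡ 5 (mod 11)
24 = 16 + 8, so 16^24 = 16^16 × 16^8 ≡ 5 × 4 (mod 11)
Multiplying step by step:
  5 × 4 = 20 ≡ 9 (mod 11)
Result: 16^24 ≡ 9 (mod 11)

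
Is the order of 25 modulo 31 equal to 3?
Yes, ord_31(25) = 3.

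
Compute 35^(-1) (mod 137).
35^(-1) ≡ 47 (mod 137). Verification: 35 × 47 = 1645 ≡ 1 (mod 137)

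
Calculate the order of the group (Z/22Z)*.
10

Prime factorization: 22 = 2 × 11
Using the formula φ(n) = n × Π(1 - 1/p) for each prime factor p:
φ(22) = 22 × (1 - 1/2) × (1 - 1/11)
φ(22) = 10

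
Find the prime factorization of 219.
3 × 73

Divide by primes starting from smallest:
219 ÷ 3 = 73
73 ÷ 73 = 1

219 = 3 × 73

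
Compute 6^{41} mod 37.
6

Using successive squaring:
Binary expansion of 41: 101001
Powers of 6 mod 37 (each is the square of the previous):
  6^1 ≡ 6 (mod 37)
  6^2 ≡ 6² = 36 ≡ 36 (mod 37)
  6^4 ≡ 36² = 1296 ≡ 1 (mod 37)
  6^8 ≡ 1² = 1 ≡ 1 (mod 37)
  6^16 ≡ 1² = 1 ≡ 1 (mod 37)
  6^32 ≡ 1² = 1 ≡ 1 (mod 37)
41 = 32 + 8 + 1, so 6^41 = 6^32 × 6^8 × 6^1 ≡ 1 × 1 × 6 (mod 37)
Multiplying step by step:
  1 × 1 = 1 ≡ 1 (mod 37)
  1 × 6 = 6 ≡ 6 (mod 37)
Result: 6^41 ≡ 6 (mod 37)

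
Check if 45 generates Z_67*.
p - 1 = 66 has prime divisors 2, 3, 11. Check 45^(66/q) mod 67 for each: 45^(66/2) = 45^33 ≡ 66, 45^(66/3) = 45^22 ≡ 1, 45^(66/11) = 45^6 ≡ 25 (mod 67). Since 45^22 ≡ 1 (mod 67), the order of 45 divides 22 (in fact the order is 22) ≠ 66, so it is not a primitive root.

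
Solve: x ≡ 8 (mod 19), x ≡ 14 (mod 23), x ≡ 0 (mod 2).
M = 19 × 23 × 2 = 874. M₁ = 46, y₁ ≡ 12 (mod 19). M₂ = 38, y₂ ≡ 20 (mod 23). M₃ = 437, y₃ ≡ 1 (mod 2). x = 8×46×12 + 14×38×20 + 0×437×1 ≡ 198 (mod 874)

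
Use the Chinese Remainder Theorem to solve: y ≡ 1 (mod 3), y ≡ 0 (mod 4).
M = 3 × 4 = 12. M₁ = 4, y₁ ≡ 1 (mod 3). M₂ = 3, y₂ ≡ 3 (mod 4). y = 1×4×1 + 0×3×3 ≡ 4 (mod 12)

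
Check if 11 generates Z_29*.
p - 1 = 28 has prime divisors 2, 7. Check 11^(28/q) mod 29 for each: 11^(28/2) = 11^14 ≡ 28, 11^(28/7) = 11^4 ≡ 25 (mod 29). None of these is 1, so 11 has order 28 = φ(29), so it is a primitive root mod 29.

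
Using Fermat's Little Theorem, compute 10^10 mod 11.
By Fermat's Little Theorem, 10^{10} ≡ 1 (mod 11) since 11 is prime and gcd(10, 11) = 1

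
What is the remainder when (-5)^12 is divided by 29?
Using repeated squaring. (-5) ≡ 24 (mod 29). 12 = 8 + 4 (binary 1100). Repeated squaring mod 29: 24^1 ≡ 24; 24^2 ≡ 24² = 576 ≡ 25; 24^4 ≡ 25² = 625 ≡ 16; 24^8 ≡ 16² = 256 ≡ 24. Multiply: (-5)^12 ≡ 24^8 × 24^4 ≡ 24 × 16 (mod 29): 24 × 16 = 384 ≡ 7. So (-5)^12 ≡ 7 (mod 29).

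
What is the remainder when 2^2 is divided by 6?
2 = 2 (binary 10). Repeated squaring mod 6: 2^1 ≡ 2; 2^2 ≡ 2² = 4 ≡ 4. So 2^2 ≡ 4 (mod 6).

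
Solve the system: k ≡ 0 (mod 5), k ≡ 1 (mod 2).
M = 5 × 2 = 10. M₁ = 2, y₁ ≡ 3 (mod 5). M₂ = 5, y₂ ≡ 1 (mod 2). k = 0×2×3 + 1×5×1 ≡ 5 (mod 10)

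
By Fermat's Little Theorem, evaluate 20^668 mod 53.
By Fermat: 20^{52} ≡ 1 (mod 53). 668 ≡ 44 (mod 52). So 20^{668} ≡ 20^{44} ≡ 13 (mod 53)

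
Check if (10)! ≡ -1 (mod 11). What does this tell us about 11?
(10)! mod 11 = 10. Since this equals -1 (mod 11), Wilson confirms 11 is prime.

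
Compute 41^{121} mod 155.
41

Using successive squaring:
Binary expansion of 121: 1111001
Powers of 41 mod 155 (each is the square of the previous):
  41^1 ≡ 41 (mod 155)
  41^2 ≡ 41² = 1681 ≡ 131 (mod 155)
  41^4 ≡ 131² = 17161 ≡ 111 (mod 155)
  41^8 ≡ 111² = 12321 ≡ 76 (mod 155)
  41^16 ≡ 76² = 5776 ≡ 41 (mod 155)
  41^32 ≡ 41² = 1681 ≡ 131 (mod 155)
  41^64 ≡ 131² = 17161 ≡ 111 (mod 155)
121 = 64 + 32 + 16 + 8 + 1, so 41^121 = 41^64 × 41^32 × 41^16 × 41^8 × 41^1 ≡ 111 × 131 × 41 × 76 × 41 (mod 155)
Multiplying step by step:
  111 × 131 = 14541 ≡ 126 (mod 155)
  126 × 41 = 5166 ≡ 51 (mod 155)
  51 × 76 = 3876 ≡ 1 (mod 155)
  1 × 41 = 41 ≡ 41 (mod 155)
Result: 41^121 ≡ 41 (mod 155)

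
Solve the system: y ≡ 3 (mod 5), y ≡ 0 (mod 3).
M = 5 × 3 = 15. M₁ = 3, y₁ ≡ 2 (mod 5). M₂ = 5, y₂ ≡ 2 (mod 3). y = 3×3×2 + 0×5×2 ≡ 3 (mod 15)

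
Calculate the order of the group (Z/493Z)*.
448

Prime factorization: 493 = 17 × 29
Using the formula φ(n) = n × Π(1 - 1/p) for each prime factor p:
φ(493) = 493 × (1 - 1/17) × (1 - 1/29)
φ(493) = 448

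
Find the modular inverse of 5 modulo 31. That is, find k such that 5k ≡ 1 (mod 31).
25

Using Extended Euclidean Algorithm:
gcd(5, 31) = 1
Bezout coefficients: 5 × -6 + 31 × 1 = 1
So 5 × -6 ≡ 1 (mod 31)
The inverse is -6 mod 31 = 25
Verification: 5 × 25 = 125 = 4 × 31 + 1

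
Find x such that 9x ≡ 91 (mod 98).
21

Since gcd(9, 98) = 1 divides 91, a solution exists.
Multiply both sides by the inverse of 9 mod 98:
  9^(-1) mod 98 = 11
  x ≡ 11 × 91 ≡ 1001 ≡ 21 (mod 98)
Verification: 9 × 21 = 189 = 1 × 98 + 91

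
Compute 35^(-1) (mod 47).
35^(-1) ≡ 43 (mod 47). Verification: 35 × 43 = 1505 ≡ 1 (mod 47)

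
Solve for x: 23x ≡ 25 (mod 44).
3

Since gcd(23, 44) = 1 divides 25, a solution exists.
Multiply both sides by the inverse of 23 mod 44:
  23^(-1) mod 44 = 23
  x ≡ 23 × 25 ≡ 575 ≡ 3 (mod 44)
Verification: 23 × 3 = 69 = 1 × 44 + 25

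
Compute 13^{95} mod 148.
113

Using successive squaring:
Binary expansion of 95: 1011111
Powers of 13 mod 148 (each is the square of the previous):
  13^1 ≡ 13 (mod 148)
  13^2 ≡ 13² = 169 ≡ 21 (mod 148)
  13^4 ≡ 21² = 441 ≡ 145 (mod 148)
  13^8 ≡ 145² = 21025 ≡ 9 (mod 148)
  13^16 ≡ 9² = 81 ≡ 81 (mod 148)
  13^32 ≡ 81² = 6561 ≡ 49 (mod 148)
  13^64 ≡ 49² = 2401 ≡ 33 (mod 148)
95 = 64 + 16 + 8 + 4 + 2 + 1, so 13^95 = 13^64 × 13^16 × 13^8 × 13^4 × 13^2 × 13^1 ≡ 33 × 81 × 9 × 145 × 21 × 13 (mod 148)
Multiplying step by step:
  33 × 81 = 2673 ≡ 9 (mod 148)
  9 × 9 = 81 ≡ 81 (mod 148)
  81 × 145 = 11745 ≡ 53 (mod 148)
  53 × 21 = 1113 ≡ 77 (mod 148)
  77 × 13 = 1001 ≡ 113 (mod 148)
Result: 13^95 ≡ 113 (mod 148)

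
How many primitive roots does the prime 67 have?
Number of primitive roots mod 67 = φ(66) = 20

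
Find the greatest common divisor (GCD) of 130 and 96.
2

Using the Euclidean algorithm:
130 = 1 × 96 + 34
96 = 2 × 34 + 28
34 = 1 × 28 + 6
28 = 4 × 6 + 4
6 = 1 × 4 + 2
4 = 2 × 2 + 0

GCD(130, 96) = 2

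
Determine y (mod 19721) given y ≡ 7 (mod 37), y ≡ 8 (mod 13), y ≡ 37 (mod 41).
5039

Using the Chinese Remainder Theorem:
M = product of moduli = 19721
For equation 1: M_1 = 533, 533 ≡ 15 (mod 37), inverse of 533 mod 37 is 5 (check: 15 × 5 = 75 ≡ 1 (mod 37))
For equation 2: M_2 = 1517, 1517 ≡ 9 (mod 13), inverse of 1517 mod 13 is 3 (check: 9 × 3 = 27 ≡ 1 (mod 13))
For equation 3: M_3 = 481, 481 ≡ 30 (mod 41), inverse of 481 mod 41 is 26 (check: 30 × 26 = 780 ≡ 1 (mod 41))
Combine: y ≡ Σ r_i×M_i×(M_i⁻¹ mod m_i) = 7×533×5 + 8×1517×3 + 37×481×26 = 18655 + 36408 + 462722 = 517785
517785 mod 19721 = 5039
y ≡ 5039 (mod 19721)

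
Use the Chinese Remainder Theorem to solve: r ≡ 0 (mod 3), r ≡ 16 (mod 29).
M = 3 × 29 = 87. M₁ = 29, y₁ ≡ 2 (mod 3). M₂ = 3, y₂ ≡ 10 (mod 29). r = 0×29×2 + 16×3×10 ≡ 45 (mod 87)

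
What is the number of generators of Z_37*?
Number of primitive roots mod 37 = φ(36) = 12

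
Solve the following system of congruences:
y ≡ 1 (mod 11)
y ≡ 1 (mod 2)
1

Using the Chinese Remainder Theorem:
M = product of moduli = 22
For equation 1: M_1 = 2, 2 ≡ 2 (mod 11), inverse of 2 mod 11 is 6 (check: 2 × 6 = 12 ≡ 1 (mod 11))
For equation 2: M_2 = 11, 11 ≡ 1 (mod 2), inverse of 11 mod 2 is 1 (check: 1 × 1 = 1 ≡ 1 (mod 2))
Combine: y ≡ Σ r_i×M_i×(M_i⁻¹ mod m_i) = 1×2×6 + 1×11×1 = 12 + 11 = 23
23 mod 22 = 1
y ≡ 1 (mod 22)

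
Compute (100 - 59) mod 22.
19

(100 - 59) = 41
41 mod 22 = 19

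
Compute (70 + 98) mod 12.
0

(70 + 98) = 168
168 mod 12 = 0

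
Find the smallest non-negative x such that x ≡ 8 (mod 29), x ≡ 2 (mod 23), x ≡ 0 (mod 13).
1313

Using the Chinese Remainder Theorem:
M = product of moduli = 8671
For equation 1: M_1 = 299, 299 ≡ 9 (mod 29), inverse of 299 mod 29 is 13 (check: 9 × 13 = 117 ≡ 1 (mod 29))
For equation 2: M_2 = 377, 377 ≡ 9 (mod 23), inverse of 377 mod 23 is 18 (check: 9 × 18 = 162 ≡ 1 (mod 23))
For equation 3: M_3 = 667, 667 ≡ 4 (mod 13), inverse of 667 mod 13 is 10 (check: 4 × 10 = 40 ≡ 1 (mod 13))
Combine: x ≡ Σ r_i×M_i×(M_i⁻¹ mod m_i) = 8×299×13 + 2×377×18 + 0×667×10 = 31096 + 13572 + 0 = 44668
44668 mod 8671 = 1313
x ≡ 1313 (mod 8671)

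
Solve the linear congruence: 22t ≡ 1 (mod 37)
32

Since gcd(22, 37) = 1 divides 1, a solution exists.
Multiply both sides by the inverse of 22 mod 37:
  22^(-1) mod 37 = 32
  x ≡ 32 × 1 ≡ 32 ≡ 32 (mod 37)
Verification: 22 × 32 = 704 = 19 × 37 + 1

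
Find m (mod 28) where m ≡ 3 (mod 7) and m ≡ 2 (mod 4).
M = 7 × 4 = 28. M₁ = 4, y₁ ≡ 2 (mod 7). M₂ = 7, y₂ ≡ 3 (mod 4). m = 3×4×2 + 2×7×3 ≡ 10 (mod 28)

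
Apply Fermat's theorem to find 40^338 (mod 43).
By Fermat: 40^{42} ≡ 1 (mod 43). 338 = 8×42 + 2. So 40^{338} ≡ 40^{2} ≡ 9 (mod 43)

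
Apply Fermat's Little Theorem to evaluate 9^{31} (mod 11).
9

By Fermat's Little Theorem, a^(p-1) ≡ 1 (mod p) for prime p and gcd(a, p) = 1
Here p = 11, so 9^10 ≡ 1 (mod 11)
We can reduce the exponent: 31 mod 10 = 1
So 9^31 ≡ 9^1 (mod 11)
Computing: 9^1 mod 11 = 9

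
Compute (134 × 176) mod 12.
4

(134 × 176) = 23584
23584 mod 12 = 4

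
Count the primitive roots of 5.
2

The number of primitive roots modulo p is φ(p-1) = φ(4)
φ(4) = 2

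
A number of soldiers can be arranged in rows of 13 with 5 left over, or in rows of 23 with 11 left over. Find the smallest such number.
M = 13 × 23 = 299. M₁ = 23, y₁ ≡ 4 (mod 13). M₂ = 13, y₂ ≡ 16 (mod 23). z = 5×23×4 + 11×13×16 ≡ 57 (mod 299). The smallest positive such number is 57.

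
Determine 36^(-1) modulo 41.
36^(-1) ≡ 8 (mod 41). Verification: 36 × 8 = 288 ≡ 1 (mod 41)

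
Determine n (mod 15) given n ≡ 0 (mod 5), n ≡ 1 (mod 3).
10

Using the Chinese Remainder Theorem:
M = product of moduli = 15
For equation 1: M_1 = 3, 3 ≡ 3 (mod 5), inverse of 3 mod 5 is 2 (check: 3 × 2 = 6 ≡ 1 (mod 5))
For equation 2: M_2 = 5, 5 ≡ 2 (mod 3), inverse of 5 mod 3 is 2 (check: 2 × 2 = 4 ≡ 1 (mod 3))
Combine: n ≡ Σ r_i×M_i×(M_i⁻¹ mod m_i) = 0×3×2 + 1×5×2 = 0 + 10 = 10
10 mod 15 = 10
n ≡ 10 (mod 15)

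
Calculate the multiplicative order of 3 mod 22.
Powers of 3 mod 22: 3^1≡3, 3^2≡9, 3^3≡5, 3^4≡15, 3^5≡1. Order = 5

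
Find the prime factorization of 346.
2 × 173

Divide by primes starting from smallest:
346 ÷ 2 = 173
173 ÷ 173 = 1

346 = 2 × 173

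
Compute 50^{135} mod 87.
44

Using successive squaring:
Binary expansion of 135: 10000111
Powers of 50 mod 87 (each is the square of the previous):
  50^1 ≡ 50 (mod 87)
  50^2 ≡ 50² = 2500 ≡ 64 (mod 87)
  50^4 ≡ 64² = 4096 ≡ 7 (mod 87)
  50^8 ≡ 7² = 49 ≡ 49 (mod 87)
  50^16 ≡ 49² = 2401 ≡ 52 (mod 87)
  50^32 ≡ 52² = 2704 ≡ 7 (mod 87)
  50^64 ≡ 7² = 49 ≡ 49 (mod 87)
  50^128 ≡ 49² = 2401 ≡ 52 (mod 87)
135 = 128 + 4 + 2 + 1, so 50^135 = 50^128 × 50^4 × 50^2 × 50^1 ≡ 52 × 7 × 64 × 50 (mod 87)
Multiplying step by step:
  52 × 7 = 364 ≡ 16 (mod 87)
  16 × 64 = 1024 ≡ 67 (mod 87)
  67 × 50 = 3350 ≡ 44 (mod 87)
Result: 50^135 ≡ 44 (mod 87)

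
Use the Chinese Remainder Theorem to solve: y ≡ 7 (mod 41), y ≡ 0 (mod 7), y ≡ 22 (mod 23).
4599

Using the Chinese Remainder Theorem:
M = product of moduli = 6601
For equation 1: M_1 = 161, 161 ≡ 38 (mod 41), inverse of 161 mod 41 is 27 (check: 38 × 27 = 1026 ≡ 1 (mod 41))
For equation 2: M_2 = 943, 943 ≡ 5 (mod 7), inverse of 943 mod 7 is 3 (check: 5 × 3 = 15 ≡ 1 (mod 7))
For equation 3: M_3 = 287, 287 ≡ 11 (mod 23), inverse of 287 mod 23 is 21 (check: 11 × 21 = 231 ≡ 1 (mod 23))
Combine: y ≡ Σ r_i×M_i×(M_i⁻¹ mod m_i) = 7×161×27 + 0×943×3 + 22×287×21 = 30429 + 0 + 132594 = 163023
163023 mod 6601 = 4599
y ≡ 4599 (mod 6601)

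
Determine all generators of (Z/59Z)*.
Primitive roots mod 59: {2, 6, 8, 10, 11, 13, 14, 18, 23, 24, 30, 31, 32, 33, 34, 37, 38, 39, 40, 42, 43, 44, 47, 50, 52, 54, 55, 56}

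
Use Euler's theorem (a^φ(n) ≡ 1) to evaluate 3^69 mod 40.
By Euler: 3^{16} ≡ 1 (mod 40) since gcd(3, 40) = 1. 69 = 4×16 + 5. So 3^{69} ≡ 3^{5} ≡ 3 (mod 40)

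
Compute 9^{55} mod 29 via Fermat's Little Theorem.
13

By Fermat's Little Theorem, a^(p-1) ≡ 1 (mod p) for prime p and gcd(a, p) = 1
Here p = 29, so 9^28 ≡ 1 (mod 29)
We can reduce the exponent: 55 mod 28 = 27
So 9^55 ≡ 9^27 (mod 29)
Computing: 9^27 mod 29 = 13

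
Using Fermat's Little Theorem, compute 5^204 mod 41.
By Fermat: 5^{40} ≡ 1 (mod 41). 204 ≡ 4 (mod 40). So 5^{204} ≡ 5^{4} ≡ 10 (mod 41)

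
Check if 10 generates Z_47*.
p - 1 = 46 has prime divisors 2, 23. Check 10^(46/q) mod 47 for each: 10^(46/2) = 10^23 ≡ 46, 10^(46/23) = 10^2 ≡ 6 (mod 47). None of these is 1, so 10 has order 46 = φ(47), so it is a primitive root mod 47.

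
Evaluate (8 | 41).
(8/41) = 8^{20} mod 41 = 1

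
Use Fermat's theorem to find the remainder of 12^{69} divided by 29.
12

By Fermat's Little Theorem, a^(p-1) ≡ 1 (mod p) for prime p and gcd(a, p) = 1
Here p = 29, so 12^28 ≡ 1 (mod 29)
We can reduce the exponent: 69 mod 28 = 13
So 12^69 ≡ 12^13 (mod 29)
Computing: 12^13 mod 29 = 12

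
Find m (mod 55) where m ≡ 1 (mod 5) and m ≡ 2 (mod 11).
M = 5 × 11 = 55. M₁ = 11, y₁ ≡ 1 (mod 5). M₂ = 5, y₂ ≡ 9 (mod 11). m = 1×11×1 + 2×5×9 ≡ 46 (mod 55)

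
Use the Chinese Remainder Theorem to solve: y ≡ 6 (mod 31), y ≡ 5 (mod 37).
967

Using the Chinese Remainder Theorem:
M = product of moduli = 1147
For equation 1: M_1 = 37, 37 ≡ 6 (mod 31), inverse of 37 mod 31 is 26 (check: 6 × 26 = 156 ≡ 1 (mod 31))
For equation 2: M_2 = 31, 31 ≡ 31 (mod 37), inverse of 31 mod 37 is 6 (check: 31 × 6 = 186 ≡ 1 (mod 37))
Combine: y ≡ Σ r_i×M_i×(M_i⁻¹ mod m_i) = 6×37×26 + 5×31×6 = 5772 + 930 = 6702
6702 mod 1147 = 967
y ≡ 967 (mod 1147)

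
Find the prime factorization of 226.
2 × 113

Divide by primes starting from smallest:
226 ÷ 2 = 113
113 ÷ 113 = 1

226 = 2 × 113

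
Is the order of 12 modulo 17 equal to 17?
No, the actual order is 16, not 17.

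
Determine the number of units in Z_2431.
1920

Prime factorization: 2431 = 11 × 13 × 17
Using the formula φ(n) = n × Π(1 - 1/p) for each prime factor p:
φ(2431) = 2431 × (1 - 1/11) × (1 - 1/13) × (1 - 1/17)
φ(2431) = 1920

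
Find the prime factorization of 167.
167

Divide by primes starting from smallest:
167 ÷ 167 = 1

167 = 167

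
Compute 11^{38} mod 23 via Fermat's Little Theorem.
18

By Fermat's Little Theorem, a^(p-1) ≡ 1 (mod p) for prime p and gcd(a, p) = 1
Here p = 23, so 11^22 ≡ 1 (mod 23)
We can reduce the exponent: 38 mod 22 = 16
So 11^38 ≡ 11^16 (mod 23)
Computing: 11^16 mod 23 = 18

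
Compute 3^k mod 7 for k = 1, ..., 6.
g^1, g^2, ..., g^{6} mod 7: {3, 2, 6, 4, 5, 1}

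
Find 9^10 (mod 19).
10 = 8 + 2 (binary 1010). Repeated squaring mod 19: 9^1 ≡ 9; 9^2 ≡ 9² = 81 ≡ 5; 9^4 ≡ 5² = 25 ≡ 6; 9^8 ≡ 6² = 36 ≡ 17. Multiply: 9^10 = 9^8 × 9^2 ≡ 17 × 5 (mod 19): 17 × 5 = 85 ≡ 9. So 9^10 ≡ 9 (mod 19).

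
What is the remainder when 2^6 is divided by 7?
6 = 4 + 2 (binary 110). Repeated squaring mod 7: 2^1 ≡ 2; 2^2 ≡ 2² = 4 ≡ 4; 2^4 ≡ 4² = 16 ≡ 2. Multiply: 2^6 = 2^4 × 2^2 ≡ 2 × 4 (mod 7): 2 × 4 = 8 ≡ 1. So 2^6 ≡ 1 (mod 7).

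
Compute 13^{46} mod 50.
9

Using successive squaring:
Binary expansion of 46: 101110
Powers of 13 mod 50 (each is the square of the previous):
  13^1 ≡ 13 (mod 50)
  13^2 ≡ 13² = 169 ≡ 19 (mod 50)
  13^4 ≡ 19² = 361 ≡ 11 (mod 50)
  13^8 ≡ 11² = 121 ≡ 21 (mod 50)
  13^16 ≡ 21² = 441 ≡ 41 (mod 50)
  13^32 ≡ 41² = 1681 ≡ 31 (mod 50)
46 = 32 + 8 + 4 + 2, so 13^46 = 13^32 × 13^8 × 13^4 × 13^2 ≡ 31 × 21 × 11 × 19 (mod 50)
Multiplying step by step:
  31 × 21 = 651 ≡ 1 (mod 50)
  1 × 11 = 11 ≡ 11 (mod 50)
  11 × 19 = 209 ≡ 9 (mod 50)
Result: 13^46 ≡ 9 (mod 50)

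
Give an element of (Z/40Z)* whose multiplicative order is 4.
3 has order 4 mod 40 since 3^{4} ≡ 1 (mod 40) and no smaller power works.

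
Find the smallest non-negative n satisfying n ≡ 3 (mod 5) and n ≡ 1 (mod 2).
M = 5 × 2 = 10. M₁ = 2, y₁ ≡ 3 (mod 5). M₂ = 5, y₂ ≡ 1 (mod 2). n = 3×2×3 + 1×5×1 ≡ 3 (mod 10)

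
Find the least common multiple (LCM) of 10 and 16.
80

First find GCD(10, 16) using the Euclidean algorithm:
10 = 0 × 16 + 10
16 = 1 × 10 + 6
10 = 1 × 6 + 4
6 = 1 × 4 + 2
4 = 2 × 2 + 0
GCD(10, 16) = 2

LCM formula: LCM(a, b) = (a × b) / GCD(a, b)
LCM(10, 16) = (10 × 16) / 2
LCM(10, 16) = 160 / 2
LCM(10, 16) = 80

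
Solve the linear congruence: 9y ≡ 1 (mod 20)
9

Since gcd(9, 20) = 1 divides 1, a solution exists.
Multiply both sides by the inverse of 9 mod 20:
  9^(-1) mod 20 = 9
  x ≡ 9 × 1 ≡ 9 ≡ 9 (mod 20)
Verification: 9 × 9 = 81 = 4 × 20 + 1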